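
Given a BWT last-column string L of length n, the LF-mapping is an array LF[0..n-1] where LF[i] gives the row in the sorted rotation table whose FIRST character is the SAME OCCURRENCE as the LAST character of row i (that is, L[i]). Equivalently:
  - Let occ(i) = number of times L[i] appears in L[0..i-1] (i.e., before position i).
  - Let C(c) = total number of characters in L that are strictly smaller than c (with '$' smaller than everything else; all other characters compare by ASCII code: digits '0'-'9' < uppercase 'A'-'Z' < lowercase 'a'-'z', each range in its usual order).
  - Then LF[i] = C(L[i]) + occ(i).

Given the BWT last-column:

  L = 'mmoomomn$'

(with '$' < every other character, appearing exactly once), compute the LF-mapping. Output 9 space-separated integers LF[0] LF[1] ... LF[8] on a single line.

Char counts: '$':1, 'm':4, 'n':1, 'o':3
C (first-col start): C('$')=0, C('m')=1, C('n')=5, C('o')=6
L[0]='m': occ=0, LF[0]=C('m')+0=1+0=1
L[1]='m': occ=1, LF[1]=C('m')+1=1+1=2
L[2]='o': occ=0, LF[2]=C('o')+0=6+0=6
L[3]='o': occ=1, LF[3]=C('o')+1=6+1=7
L[4]='m': occ=2, LF[4]=C('m')+2=1+2=3
L[5]='o': occ=2, LF[5]=C('o')+2=6+2=8
L[6]='m': occ=3, LF[6]=C('m')+3=1+3=4
L[7]='n': occ=0, LF[7]=C('n')+0=5+0=5
L[8]='$': occ=0, LF[8]=C('$')+0=0+0=0

Answer: 1 2 6 7 3 8 4 5 0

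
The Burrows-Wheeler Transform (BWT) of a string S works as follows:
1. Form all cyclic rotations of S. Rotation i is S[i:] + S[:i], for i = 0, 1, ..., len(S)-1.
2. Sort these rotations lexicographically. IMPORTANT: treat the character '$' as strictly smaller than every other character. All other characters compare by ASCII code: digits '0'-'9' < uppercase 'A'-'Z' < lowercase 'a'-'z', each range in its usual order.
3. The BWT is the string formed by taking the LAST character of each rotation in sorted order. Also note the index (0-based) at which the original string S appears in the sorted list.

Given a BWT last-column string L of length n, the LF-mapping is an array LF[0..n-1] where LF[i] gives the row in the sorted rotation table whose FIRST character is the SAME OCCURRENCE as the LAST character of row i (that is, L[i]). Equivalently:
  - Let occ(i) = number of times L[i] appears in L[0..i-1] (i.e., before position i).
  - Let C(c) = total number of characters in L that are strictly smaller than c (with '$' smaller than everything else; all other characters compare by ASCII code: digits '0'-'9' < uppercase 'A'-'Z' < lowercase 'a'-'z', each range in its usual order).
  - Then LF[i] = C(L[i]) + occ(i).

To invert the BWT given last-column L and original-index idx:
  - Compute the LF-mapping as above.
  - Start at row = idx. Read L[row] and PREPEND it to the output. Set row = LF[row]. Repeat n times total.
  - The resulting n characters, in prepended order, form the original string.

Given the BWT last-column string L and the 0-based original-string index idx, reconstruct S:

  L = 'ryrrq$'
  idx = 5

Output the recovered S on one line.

LF mapping: 2 5 3 4 1 0
Walk LF starting at row 5, prepending L[row]:
  step 1: row=5, L[5]='$', prepend. Next row=LF[5]=0
  step 2: row=0, L[0]='r', prepend. Next row=LF[0]=2
  step 3: row=2, L[2]='r', prepend. Next row=LF[2]=3
  step 4: row=3, L[3]='r', prepend. Next row=LF[3]=4
  step 5: row=4, L[4]='q', prepend. Next row=LF[4]=1
  step 6: row=1, L[1]='y', prepend. Next row=LF[1]=5
Reversed output: yqrrr$

Answer: yqrrr$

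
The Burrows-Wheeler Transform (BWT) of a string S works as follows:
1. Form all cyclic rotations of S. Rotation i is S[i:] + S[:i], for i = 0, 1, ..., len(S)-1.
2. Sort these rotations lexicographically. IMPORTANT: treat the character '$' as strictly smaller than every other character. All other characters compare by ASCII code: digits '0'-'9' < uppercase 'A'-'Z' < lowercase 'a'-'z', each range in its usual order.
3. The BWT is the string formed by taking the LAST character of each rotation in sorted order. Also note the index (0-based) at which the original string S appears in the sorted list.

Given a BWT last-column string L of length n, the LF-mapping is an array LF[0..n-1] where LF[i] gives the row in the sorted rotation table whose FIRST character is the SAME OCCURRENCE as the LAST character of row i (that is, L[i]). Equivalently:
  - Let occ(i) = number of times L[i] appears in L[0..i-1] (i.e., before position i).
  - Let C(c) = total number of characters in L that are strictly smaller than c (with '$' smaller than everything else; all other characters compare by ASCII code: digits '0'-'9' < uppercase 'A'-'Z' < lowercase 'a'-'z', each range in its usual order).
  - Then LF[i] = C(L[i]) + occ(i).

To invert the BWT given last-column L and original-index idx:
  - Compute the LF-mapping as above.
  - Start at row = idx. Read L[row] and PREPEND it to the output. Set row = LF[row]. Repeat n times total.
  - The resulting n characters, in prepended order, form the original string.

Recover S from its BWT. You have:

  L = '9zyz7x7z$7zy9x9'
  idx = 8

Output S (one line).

LF mapping: 4 11 9 12 1 7 2 13 0 3 14 10 5 8 6
Walk LF starting at row 8, prepending L[row]:
  step 1: row=8, L[8]='$', prepend. Next row=LF[8]=0
  step 2: row=0, L[0]='9', prepend. Next row=LF[0]=4
  step 3: row=4, L[4]='7', prepend. Next row=LF[4]=1
  step 4: row=1, L[1]='z', prepend. Next row=LF[1]=11
  step 5: row=11, L[11]='y', prepend. Next row=LF[11]=10
  step 6: row=10, L[10]='z', prepend. Next row=LF[10]=14
  step 7: row=14, L[14]='9', prepend. Next row=LF[14]=6
  step 8: row=6, L[6]='7', prepend. Next row=LF[6]=2
  step 9: row=2, L[2]='y', prepend. Next row=LF[2]=9
  step 10: row=9, L[9]='7', prepend. Next row=LF[9]=3
  step 11: row=3, L[3]='z', prepend. Next row=LF[3]=12
  step 12: row=12, L[12]='9', prepend. Next row=LF[12]=5
  step 13: row=5, L[5]='x', prepend. Next row=LF[5]=7
  step 14: row=7, L[7]='z', prepend. Next row=LF[7]=13
  step 15: row=13, L[13]='x', prepend. Next row=LF[13]=8
Reversed output: xzx9z7y79zyz79$

Answer: xzx9z7y79zyz79$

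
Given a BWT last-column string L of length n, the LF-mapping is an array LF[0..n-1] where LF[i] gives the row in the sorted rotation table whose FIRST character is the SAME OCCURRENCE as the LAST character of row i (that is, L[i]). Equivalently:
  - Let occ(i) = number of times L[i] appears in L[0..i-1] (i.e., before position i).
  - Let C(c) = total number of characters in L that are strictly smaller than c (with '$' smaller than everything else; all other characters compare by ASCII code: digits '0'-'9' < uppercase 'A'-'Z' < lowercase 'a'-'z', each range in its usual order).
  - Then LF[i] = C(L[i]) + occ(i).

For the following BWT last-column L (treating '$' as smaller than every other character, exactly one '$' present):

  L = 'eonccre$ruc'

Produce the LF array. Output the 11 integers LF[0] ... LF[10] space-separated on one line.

Char counts: '$':1, 'c':3, 'e':2, 'n':1, 'o':1, 'r':2, 'u':1
C (first-col start): C('$')=0, C('c')=1, C('e')=4, C('n')=6, C('o')=7, C('r')=8, C('u')=10
L[0]='e': occ=0, LF[0]=C('e')+0=4+0=4
L[1]='o': occ=0, LF[1]=C('o')+0=7+0=7
L[2]='n': occ=0, LF[2]=C('n')+0=6+0=6
L[3]='c': occ=0, LF[3]=C('c')+0=1+0=1
L[4]='c': occ=1, LF[4]=C('c')+1=1+1=2
L[5]='r': occ=0, LF[5]=C('r')+0=8+0=8
L[6]='e': occ=1, LF[6]=C('e')+1=4+1=5
L[7]='$': occ=0, LF[7]=C('$')+0=0+0=0
L[8]='r': occ=1, LF[8]=C('r')+1=8+1=9
L[9]='u': occ=0, LF[9]=C('u')+0=10+0=10
L[10]='c': occ=2, LF[10]=C('c')+2=1+2=3

Answer: 4 7 6 1 2 8 5 0 9 10 3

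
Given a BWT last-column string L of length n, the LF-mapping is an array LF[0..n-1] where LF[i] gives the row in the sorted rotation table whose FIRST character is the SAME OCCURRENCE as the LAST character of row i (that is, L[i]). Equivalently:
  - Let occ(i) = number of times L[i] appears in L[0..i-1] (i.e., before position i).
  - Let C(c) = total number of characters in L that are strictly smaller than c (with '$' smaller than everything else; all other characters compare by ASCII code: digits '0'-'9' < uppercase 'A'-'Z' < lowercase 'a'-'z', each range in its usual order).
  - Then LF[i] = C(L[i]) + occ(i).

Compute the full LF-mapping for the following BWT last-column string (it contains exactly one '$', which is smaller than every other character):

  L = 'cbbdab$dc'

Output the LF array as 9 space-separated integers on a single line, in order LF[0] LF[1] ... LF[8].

Char counts: '$':1, 'a':1, 'b':3, 'c':2, 'd':2
C (first-col start): C('$')=0, C('a')=1, C('b')=2, C('c')=5, C('d')=7
L[0]='c': occ=0, LF[0]=C('c')+0=5+0=5
L[1]='b': occ=0, LF[1]=C('b')+0=2+0=2
L[2]='b': occ=1, LF[2]=C('b')+1=2+1=3
L[3]='d': occ=0, LF[3]=C('d')+0=7+0=7
L[4]='a': occ=0, LF[4]=C('a')+0=1+0=1
L[5]='b': occ=2, LF[5]=C('b')+2=2+2=4
L[6]='$': occ=0, LF[6]=C('$')+0=0+0=0
L[7]='d': occ=1, LF[7]=C('d')+1=7+1=8
L[8]='c': occ=1, LF[8]=C('c')+1=5+1=6

Answer: 5 2 3 7 1 4 0 8 6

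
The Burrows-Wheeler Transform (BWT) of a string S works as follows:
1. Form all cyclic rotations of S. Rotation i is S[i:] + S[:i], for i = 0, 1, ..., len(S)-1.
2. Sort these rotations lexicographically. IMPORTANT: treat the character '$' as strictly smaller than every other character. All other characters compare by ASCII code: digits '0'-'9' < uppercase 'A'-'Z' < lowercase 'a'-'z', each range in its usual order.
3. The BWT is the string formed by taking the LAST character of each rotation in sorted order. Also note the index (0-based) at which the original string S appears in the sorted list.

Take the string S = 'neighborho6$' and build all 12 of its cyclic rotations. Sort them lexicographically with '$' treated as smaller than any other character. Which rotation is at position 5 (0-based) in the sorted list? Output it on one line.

Answer: hborho6$neig

Derivation:
All 12 rotations (rotation i = S[i:]+S[:i]):
  rot[0] = neighborho6$
  rot[1] = eighborho6$n
  rot[2] = ighborho6$ne
  rot[3] = ghborho6$nei
  rot[4] = hborho6$neig
  rot[5] = borho6$neigh
  rot[6] = orho6$neighb
  rot[7] = rho6$neighbo
  rot[8] = ho6$neighbor
  rot[9] = o6$neighborh
  rot[10] = 6$neighborho
  rot[11] = $neighborho6
Sorted (with $ < everything):
  sorted[0] = $neighborho6
  sorted[1] = 6$neighborho
  sorted[2] = borho6$neigh
  sorted[3] = eighborho6$n
  sorted[4] = ghborho6$nei
  sorted[5] = hborho6$neig
  sorted[6] = ho6$neighbor
  sorted[7] = ighborho6$ne
  sorted[8] = neighborho6$
  sorted[9] = o6$neighborh
  sorted[10] = orho6$neighb
  sorted[11] = rho6$neighbo
sorted[5] = hborho6$neig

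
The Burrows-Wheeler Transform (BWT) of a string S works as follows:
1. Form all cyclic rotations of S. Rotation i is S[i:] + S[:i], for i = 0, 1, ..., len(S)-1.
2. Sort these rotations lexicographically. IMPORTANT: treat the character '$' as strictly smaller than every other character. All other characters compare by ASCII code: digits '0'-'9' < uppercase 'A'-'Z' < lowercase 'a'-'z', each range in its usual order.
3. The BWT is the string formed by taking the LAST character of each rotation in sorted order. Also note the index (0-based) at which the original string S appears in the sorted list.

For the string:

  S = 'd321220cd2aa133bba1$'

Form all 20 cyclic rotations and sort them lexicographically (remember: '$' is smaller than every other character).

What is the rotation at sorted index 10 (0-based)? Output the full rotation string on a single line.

All 20 rotations (rotation i = S[i:]+S[:i]):
  rot[0] = d321220cd2aa133bba1$
  rot[1] = 321220cd2aa133bba1$d
  rot[2] = 21220cd2aa133bba1$d3
  rot[3] = 1220cd2aa133bba1$d32
  rot[4] = 220cd2aa133bba1$d321
  rot[5] = 20cd2aa133bba1$d3212
  rot[6] = 0cd2aa133bba1$d32122
  rot[7] = cd2aa133bba1$d321220
  rot[8] = d2aa133bba1$d321220c
  rot[9] = 2aa133bba1$d321220cd
  rot[10] = aa133bba1$d321220cd2
  rot[11] = a133bba1$d321220cd2a
  rot[12] = 133bba1$d321220cd2aa
  rot[13] = 33bba1$d321220cd2aa1
  rot[14] = 3bba1$d321220cd2aa13
  rot[15] = bba1$d321220cd2aa133
  rot[16] = ba1$d321220cd2aa133b
  rot[17] = a1$d321220cd2aa133bb
  rot[18] = 1$d321220cd2aa133bba
  rot[19] = $d321220cd2aa133bba1
Sorted (with $ < everything):
  sorted[0] = $d321220cd2aa133bba1
  sorted[1] = 0cd2aa133bba1$d32122
  sorted[2] = 1$d321220cd2aa133bba
  sorted[3] = 1220cd2aa133bba1$d32
  sorted[4] = 133bba1$d321220cd2aa
  sorted[5] = 20cd2aa133bba1$d3212
  sorted[6] = 21220cd2aa133bba1$d3
  sorted[7] = 220cd2aa133bba1$d321
  sorted[8] = 2aa133bba1$d321220cd
  sorted[9] = 321220cd2aa133bba1$d
  sorted[10] = 33bba1$d321220cd2aa1
  sorted[11] = 3bba1$d321220cd2aa13
  sorted[12] = a1$d321220cd2aa133bb
  sorted[13] = a133bba1$d321220cd2a
  sorted[14] = aa133bba1$d321220cd2
  sorted[15] = ba1$d321220cd2aa133b
  sorted[16] = bba1$d321220cd2aa133
  sorted[17] = cd2aa133bba1$d321220
  sorted[18] = d2aa133bba1$d321220c
  sorted[19] = d321220cd2aa133bba1$
sorted[10] = 33bba1$d321220cd2aa1

Answer: 33bba1$d321220cd2aa1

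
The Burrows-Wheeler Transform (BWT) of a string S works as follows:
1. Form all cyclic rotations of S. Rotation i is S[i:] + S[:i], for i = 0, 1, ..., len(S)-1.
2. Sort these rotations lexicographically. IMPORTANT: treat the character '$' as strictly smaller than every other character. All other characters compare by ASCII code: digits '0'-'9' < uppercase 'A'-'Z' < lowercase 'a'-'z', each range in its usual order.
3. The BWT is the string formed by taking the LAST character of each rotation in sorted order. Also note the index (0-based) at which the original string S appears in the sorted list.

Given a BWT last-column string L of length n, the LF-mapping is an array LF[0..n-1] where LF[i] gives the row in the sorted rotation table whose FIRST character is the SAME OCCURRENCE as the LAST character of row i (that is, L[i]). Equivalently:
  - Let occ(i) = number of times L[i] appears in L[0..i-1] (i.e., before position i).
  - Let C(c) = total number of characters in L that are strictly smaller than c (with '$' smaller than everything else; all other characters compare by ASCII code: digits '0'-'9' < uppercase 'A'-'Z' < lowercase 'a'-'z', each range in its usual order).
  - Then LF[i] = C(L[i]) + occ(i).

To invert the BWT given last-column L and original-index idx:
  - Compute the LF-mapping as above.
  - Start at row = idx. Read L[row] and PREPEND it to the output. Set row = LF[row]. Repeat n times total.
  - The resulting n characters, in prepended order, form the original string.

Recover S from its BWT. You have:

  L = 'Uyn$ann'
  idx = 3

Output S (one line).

Answer: nannyU$

Derivation:
LF mapping: 1 6 3 0 2 4 5
Walk LF starting at row 3, prepending L[row]:
  step 1: row=3, L[3]='$', prepend. Next row=LF[3]=0
  step 2: row=0, L[0]='U', prepend. Next row=LF[0]=1
  step 3: row=1, L[1]='y', prepend. Next row=LF[1]=6
  step 4: row=6, L[6]='n', prepend. Next row=LF[6]=5
  step 5: row=5, L[5]='n', prepend. Next row=LF[5]=4
  step 6: row=4, L[4]='a', prepend. Next row=LF[4]=2
  step 7: row=2, L[2]='n', prepend. Next row=LF[2]=3
Reversed output: nannyU$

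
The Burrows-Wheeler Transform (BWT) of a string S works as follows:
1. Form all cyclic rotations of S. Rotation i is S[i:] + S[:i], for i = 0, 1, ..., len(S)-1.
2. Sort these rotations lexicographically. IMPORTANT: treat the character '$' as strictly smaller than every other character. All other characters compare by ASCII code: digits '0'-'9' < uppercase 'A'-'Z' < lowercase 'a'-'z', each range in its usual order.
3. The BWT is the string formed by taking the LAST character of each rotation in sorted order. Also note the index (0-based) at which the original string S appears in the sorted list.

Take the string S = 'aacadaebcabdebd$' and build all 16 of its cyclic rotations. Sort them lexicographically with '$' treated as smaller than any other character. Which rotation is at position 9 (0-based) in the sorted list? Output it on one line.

All 16 rotations (rotation i = S[i:]+S[:i]):
  rot[0] = aacadaebcabdebd$
  rot[1] = acadaebcabdebd$a
  rot[2] = cadaebcabdebd$aa
  rot[3] = adaebcabdebd$aac
  rot[4] = daebcabdebd$aaca
  rot[5] = aebcabdebd$aacad
  rot[6] = ebcabdebd$aacada
  rot[7] = bcabdebd$aacadae
  rot[8] = cabdebd$aacadaeb
  rot[9] = abdebd$aacadaebc
  rot[10] = bdebd$aacadaebca
  rot[11] = debd$aacadaebcab
  rot[12] = ebd$aacadaebcabd
  rot[13] = bd$aacadaebcabde
  rot[14] = d$aacadaebcabdeb
  rot[15] = $aacadaebcabdebd
Sorted (with $ < everything):
  sorted[0] = $aacadaebcabdebd
  sorted[1] = aacadaebcabdebd$
  sorted[2] = abdebd$aacadaebc
  sorted[3] = acadaebcabdebd$a
  sorted[4] = adaebcabdebd$aac
  sorted[5] = aebcabdebd$aacad
  sorted[6] = bcabdebd$aacadae
  sorted[7] = bd$aacadaebcabde
  sorted[8] = bdebd$aacadaebca
  sorted[9] = cabdebd$aacadaeb
  sorted[10] = cadaebcabdebd$aa
  sorted[11] = d$aacadaebcabdeb
  sorted[12] = daebcabdebd$aaca
  sorted[13] = debd$aacadaebcab
  sorted[14] = ebcabdebd$aacada
  sorted[15] = ebd$aacadaebcabd
sorted[9] = cabdebd$aacadaeb

Answer: cabdebd$aacadaeb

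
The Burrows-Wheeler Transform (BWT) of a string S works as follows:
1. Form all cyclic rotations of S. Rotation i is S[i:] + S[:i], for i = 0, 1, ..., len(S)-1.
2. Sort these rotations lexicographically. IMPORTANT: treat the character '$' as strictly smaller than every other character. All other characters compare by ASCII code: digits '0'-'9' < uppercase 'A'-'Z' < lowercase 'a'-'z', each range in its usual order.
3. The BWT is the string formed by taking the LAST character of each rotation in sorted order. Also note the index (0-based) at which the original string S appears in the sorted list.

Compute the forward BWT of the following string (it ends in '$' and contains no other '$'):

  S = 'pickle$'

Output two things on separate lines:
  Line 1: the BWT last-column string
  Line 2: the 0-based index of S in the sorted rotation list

Answer: eilpck$
6

Derivation:
All 7 rotations (rotation i = S[i:]+S[:i]):
  rot[0] = pickle$
  rot[1] = ickle$p
  rot[2] = ckle$pi
  rot[3] = kle$pic
  rot[4] = le$pick
  rot[5] = e$pickl
  rot[6] = $pickle
Sorted (with $ < everything):
  sorted[0] = $pickle  (last char: 'e')
  sorted[1] = ckle$pi  (last char: 'i')
  sorted[2] = e$pickl  (last char: 'l')
  sorted[3] = ickle$p  (last char: 'p')
  sorted[4] = kle$pic  (last char: 'c')
  sorted[5] = le$pick  (last char: 'k')
  sorted[6] = pickle$  (last char: '$')
Last column: eilpck$
Original string S is at sorted index 6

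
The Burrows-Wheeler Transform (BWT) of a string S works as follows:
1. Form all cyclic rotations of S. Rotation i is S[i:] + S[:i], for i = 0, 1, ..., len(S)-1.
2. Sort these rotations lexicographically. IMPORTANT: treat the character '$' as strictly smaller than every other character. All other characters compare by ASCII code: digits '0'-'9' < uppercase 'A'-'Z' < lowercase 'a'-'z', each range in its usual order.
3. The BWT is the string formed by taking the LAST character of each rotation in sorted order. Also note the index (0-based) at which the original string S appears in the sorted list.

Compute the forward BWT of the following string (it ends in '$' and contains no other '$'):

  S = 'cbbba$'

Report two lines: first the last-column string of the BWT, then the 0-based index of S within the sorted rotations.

All 6 rotations (rotation i = S[i:]+S[:i]):
  rot[0] = cbbba$
  rot[1] = bbba$c
  rot[2] = bba$cb
  rot[3] = ba$cbb
  rot[4] = a$cbbb
  rot[5] = $cbbba
Sorted (with $ < everything):
  sorted[0] = $cbbba  (last char: 'a')
  sorted[1] = a$cbbb  (last char: 'b')
  sorted[2] = ba$cbb  (last char: 'b')
  sorted[3] = bba$cb  (last char: 'b')
  sorted[4] = bbba$c  (last char: 'c')
  sorted[5] = cbbba$  (last char: '$')
Last column: abbbc$
Original string S is at sorted index 5

Answer: abbbc$
5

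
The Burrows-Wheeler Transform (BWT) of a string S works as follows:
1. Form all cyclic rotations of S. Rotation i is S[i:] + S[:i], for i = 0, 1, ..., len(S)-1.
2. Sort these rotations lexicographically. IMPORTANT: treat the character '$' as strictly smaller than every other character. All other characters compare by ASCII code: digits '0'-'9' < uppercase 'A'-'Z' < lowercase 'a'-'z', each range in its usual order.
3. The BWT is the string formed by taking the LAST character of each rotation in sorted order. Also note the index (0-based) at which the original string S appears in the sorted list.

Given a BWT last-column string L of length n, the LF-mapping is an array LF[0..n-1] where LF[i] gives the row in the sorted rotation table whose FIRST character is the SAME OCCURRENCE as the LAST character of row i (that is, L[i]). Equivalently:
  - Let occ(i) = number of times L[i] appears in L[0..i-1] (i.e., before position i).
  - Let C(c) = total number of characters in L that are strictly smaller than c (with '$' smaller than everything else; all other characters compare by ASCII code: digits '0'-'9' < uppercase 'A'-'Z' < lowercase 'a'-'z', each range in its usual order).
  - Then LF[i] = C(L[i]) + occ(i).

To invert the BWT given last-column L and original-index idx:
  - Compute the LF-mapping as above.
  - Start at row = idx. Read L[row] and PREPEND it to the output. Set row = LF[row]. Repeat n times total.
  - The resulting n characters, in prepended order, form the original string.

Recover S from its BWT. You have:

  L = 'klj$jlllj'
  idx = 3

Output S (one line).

LF mapping: 4 5 1 0 2 6 7 8 3
Walk LF starting at row 3, prepending L[row]:
  step 1: row=3, L[3]='$', prepend. Next row=LF[3]=0
  step 2: row=0, L[0]='k', prepend. Next row=LF[0]=4
  step 3: row=4, L[4]='j', prepend. Next row=LF[4]=2
  step 4: row=2, L[2]='j', prepend. Next row=LF[2]=1
  step 5: row=1, L[1]='l', prepend. Next row=LF[1]=5
  step 6: row=5, L[5]='l', prepend. Next row=LF[5]=6
  step 7: row=6, L[6]='l', prepend. Next row=LF[6]=7
  step 8: row=7, L[7]='l', prepend. Next row=LF[7]=8
  step 9: row=8, L[8]='j', prepend. Next row=LF[8]=3
Reversed output: jlllljjk$

Answer: jlllljjk$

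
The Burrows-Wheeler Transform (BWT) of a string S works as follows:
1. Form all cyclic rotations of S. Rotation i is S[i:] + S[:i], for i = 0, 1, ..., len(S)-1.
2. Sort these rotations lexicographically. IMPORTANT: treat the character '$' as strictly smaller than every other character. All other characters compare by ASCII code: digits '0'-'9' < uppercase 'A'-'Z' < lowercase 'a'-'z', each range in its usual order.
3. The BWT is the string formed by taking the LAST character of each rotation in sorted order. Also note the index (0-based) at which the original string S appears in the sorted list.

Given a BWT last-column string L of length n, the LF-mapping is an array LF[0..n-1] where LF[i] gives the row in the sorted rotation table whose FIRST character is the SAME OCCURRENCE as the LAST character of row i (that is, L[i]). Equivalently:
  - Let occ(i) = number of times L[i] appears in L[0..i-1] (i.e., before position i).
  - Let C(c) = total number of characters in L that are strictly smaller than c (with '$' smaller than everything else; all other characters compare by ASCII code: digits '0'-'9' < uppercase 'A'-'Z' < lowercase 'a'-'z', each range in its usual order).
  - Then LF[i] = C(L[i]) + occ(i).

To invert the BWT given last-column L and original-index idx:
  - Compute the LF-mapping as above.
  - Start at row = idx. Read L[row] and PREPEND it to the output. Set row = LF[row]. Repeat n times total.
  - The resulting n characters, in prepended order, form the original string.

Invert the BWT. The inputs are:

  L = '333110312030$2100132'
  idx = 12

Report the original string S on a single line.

LF mapping: 14 15 16 6 7 1 17 8 11 2 18 3 0 12 9 4 5 10 19 13
Walk LF starting at row 12, prepending L[row]:
  step 1: row=12, L[12]='$', prepend. Next row=LF[12]=0
  step 2: row=0, L[0]='3', prepend. Next row=LF[0]=14
  step 3: row=14, L[14]='1', prepend. Next row=LF[14]=9
  step 4: row=9, L[9]='0', prepend. Next row=LF[9]=2
  step 5: row=2, L[2]='3', prepend. Next row=LF[2]=16
  step 6: row=16, L[16]='0', prepend. Next row=LF[16]=5
  step 7: row=5, L[5]='0', prepend. Next row=LF[5]=1
  step 8: row=1, L[1]='3', prepend. Next row=LF[1]=15
  step 9: row=15, L[15]='0', prepend. Next row=LF[15]=4
  step 10: row=4, L[4]='1', prepend. Next row=LF[4]=7
  step 11: row=7, L[7]='1', prepend. Next row=LF[7]=8
  step 12: row=8, L[8]='2', prepend. Next row=LF[8]=11
  step 13: row=11, L[11]='0', prepend. Next row=LF[11]=3
  step 14: row=3, L[3]='1', prepend. Next row=LF[3]=6
  step 15: row=6, L[6]='3', prepend. Next row=LF[6]=17
  step 16: row=17, L[17]='1', prepend. Next row=LF[17]=10
  step 17: row=10, L[10]='3', prepend. Next row=LF[10]=18
  step 18: row=18, L[18]='3', prepend. Next row=LF[18]=19
  step 19: row=19, L[19]='2', prepend. Next row=LF[19]=13
  step 20: row=13, L[13]='2', prepend. Next row=LF[13]=12
Reversed output: 2233131021103003013$

Answer: 2233131021103003013$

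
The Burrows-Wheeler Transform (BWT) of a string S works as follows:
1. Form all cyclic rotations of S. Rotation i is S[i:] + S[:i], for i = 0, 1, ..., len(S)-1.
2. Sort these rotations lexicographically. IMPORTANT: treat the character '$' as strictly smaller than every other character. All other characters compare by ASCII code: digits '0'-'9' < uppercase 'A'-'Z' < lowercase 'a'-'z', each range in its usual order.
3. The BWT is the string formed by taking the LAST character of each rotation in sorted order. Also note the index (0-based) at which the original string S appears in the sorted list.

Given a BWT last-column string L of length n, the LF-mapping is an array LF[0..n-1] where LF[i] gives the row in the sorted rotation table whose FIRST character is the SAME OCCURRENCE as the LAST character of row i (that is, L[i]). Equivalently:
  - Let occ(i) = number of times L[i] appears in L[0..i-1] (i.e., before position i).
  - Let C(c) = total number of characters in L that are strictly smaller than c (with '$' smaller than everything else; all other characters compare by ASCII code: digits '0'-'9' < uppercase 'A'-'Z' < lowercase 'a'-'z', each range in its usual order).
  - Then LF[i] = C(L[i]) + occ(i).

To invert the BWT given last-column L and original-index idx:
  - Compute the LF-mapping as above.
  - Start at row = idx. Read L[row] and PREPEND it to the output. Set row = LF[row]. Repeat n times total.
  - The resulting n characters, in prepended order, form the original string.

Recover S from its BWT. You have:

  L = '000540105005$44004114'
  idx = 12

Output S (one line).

Answer: 15044400010044515000$

Derivation:
LF mapping: 1 2 3 18 13 4 10 5 19 6 7 20 0 14 15 8 9 16 11 12 17
Walk LF starting at row 12, prepending L[row]:
  step 1: row=12, L[12]='$', prepend. Next row=LF[12]=0
  step 2: row=0, L[0]='0', prepend. Next row=LF[0]=1
  step 3: row=1, L[1]='0', prepend. Next row=LF[1]=2
  step 4: row=2, L[2]='0', prepend. Next row=LF[2]=3
  step 5: row=3, L[3]='5', prepend. Next row=LF[3]=18
  step 6: row=18, L[18]='1', prepend. Next row=LF[18]=11
  step 7: row=11, L[11]='5', prepend. Next row=LF[11]=20
  step 8: row=20, L[20]='4', prepend. Next row=LF[20]=17
  step 9: row=17, L[17]='4', prepend. Next row=LF[17]=16
  step 10: row=16, L[16]='0', prepend. Next row=LF[16]=9
  step 11: row=9, L[9]='0', prepend. Next row=LF[9]=6
  step 12: row=6, L[6]='1', prepend. Next row=LF[6]=10
  step 13: row=10, L[10]='0', prepend. Next row=LF[10]=7
  step 14: row=7, L[7]='0', prepend. Next row=LF[7]=5
  step 15: row=5, L[5]='0', prepend. Next row=LF[5]=4
  step 16: row=4, L[4]='4', prepend. Next row=LF[4]=13
  step 17: row=13, L[13]='4', prepend. Next row=LF[13]=14
  step 18: row=14, L[14]='4', prepend. Next row=LF[14]=15
  step 19: row=15, L[15]='0', prepend. Next row=LF[15]=8
  step 20: row=8, L[8]='5', prepend. Next row=LF[8]=19
  step 21: row=19, L[19]='1', prepend. Next row=LF[19]=12
Reversed output: 15044400010044515000$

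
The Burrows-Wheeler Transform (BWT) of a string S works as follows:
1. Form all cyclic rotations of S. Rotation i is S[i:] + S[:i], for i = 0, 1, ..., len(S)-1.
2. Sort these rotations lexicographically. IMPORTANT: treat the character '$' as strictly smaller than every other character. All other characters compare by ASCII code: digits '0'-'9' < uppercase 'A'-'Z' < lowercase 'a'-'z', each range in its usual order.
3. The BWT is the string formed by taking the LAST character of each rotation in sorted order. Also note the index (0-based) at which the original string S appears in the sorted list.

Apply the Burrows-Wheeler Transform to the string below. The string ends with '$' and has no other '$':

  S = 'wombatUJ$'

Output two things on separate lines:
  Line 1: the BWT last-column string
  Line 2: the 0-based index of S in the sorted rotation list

Answer: JUtbmowa$
8

Derivation:
All 9 rotations (rotation i = S[i:]+S[:i]):
  rot[0] = wombatUJ$
  rot[1] = ombatUJ$w
  rot[2] = mbatUJ$wo
  rot[3] = batUJ$wom
  rot[4] = atUJ$womb
  rot[5] = tUJ$womba
  rot[6] = UJ$wombat
  rot[7] = J$wombatU
  rot[8] = $wombatUJ
Sorted (with $ < everything):
  sorted[0] = $wombatUJ  (last char: 'J')
  sorted[1] = J$wombatU  (last char: 'U')
  sorted[2] = UJ$wombat  (last char: 't')
  sorted[3] = atUJ$womb  (last char: 'b')
  sorted[4] = batUJ$wom  (last char: 'm')
  sorted[5] = mbatUJ$wo  (last char: 'o')
  sorted[6] = ombatUJ$w  (last char: 'w')
  sorted[7] = tUJ$womba  (last char: 'a')
  sorted[8] = wombatUJ$  (last char: '$')
Last column: JUtbmowa$
Original string S is at sorted index 8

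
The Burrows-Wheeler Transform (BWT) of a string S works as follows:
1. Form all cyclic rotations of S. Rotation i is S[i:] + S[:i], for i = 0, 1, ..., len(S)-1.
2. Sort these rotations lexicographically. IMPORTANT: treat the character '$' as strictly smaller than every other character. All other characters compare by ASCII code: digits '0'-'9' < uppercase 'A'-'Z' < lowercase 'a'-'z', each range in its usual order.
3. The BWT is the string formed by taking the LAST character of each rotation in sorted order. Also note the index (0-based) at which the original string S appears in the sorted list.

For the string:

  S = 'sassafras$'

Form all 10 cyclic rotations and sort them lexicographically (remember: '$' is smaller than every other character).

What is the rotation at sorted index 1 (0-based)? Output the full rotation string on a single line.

Answer: afras$sass

Derivation:
All 10 rotations (rotation i = S[i:]+S[:i]):
  rot[0] = sassafras$
  rot[1] = assafras$s
  rot[2] = ssafras$sa
  rot[3] = safras$sas
  rot[4] = afras$sass
  rot[5] = fras$sassa
  rot[6] = ras$sassaf
  rot[7] = as$sassafr
  rot[8] = s$sassafra
  rot[9] = $sassafras
Sorted (with $ < everything):
  sorted[0] = $sassafras
  sorted[1] = afras$sass
  sorted[2] = as$sassafr
  sorted[3] = assafras$s
  sorted[4] = fras$sassa
  sorted[5] = ras$sassaf
  sorted[6] = s$sassafra
  sorted[7] = safras$sas
  sorted[8] = sassafras$
  sorted[9] = ssafras$sa
sorted[1] = afras$sass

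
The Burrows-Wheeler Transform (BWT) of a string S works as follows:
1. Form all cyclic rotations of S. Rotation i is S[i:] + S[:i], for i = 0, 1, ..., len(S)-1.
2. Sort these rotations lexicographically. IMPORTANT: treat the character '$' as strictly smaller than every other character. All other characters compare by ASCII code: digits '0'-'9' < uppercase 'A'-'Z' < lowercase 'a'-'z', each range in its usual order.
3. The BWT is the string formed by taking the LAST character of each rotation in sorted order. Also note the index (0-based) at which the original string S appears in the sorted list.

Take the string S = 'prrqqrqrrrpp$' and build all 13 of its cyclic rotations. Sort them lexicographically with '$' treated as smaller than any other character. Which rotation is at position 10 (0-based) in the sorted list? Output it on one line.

All 13 rotations (rotation i = S[i:]+S[:i]):
  rot[0] = prrqqrqrrrpp$
  rot[1] = rrqqrqrrrpp$p
  rot[2] = rqqrqrrrpp$pr
  rot[3] = qqrqrrrpp$prr
  rot[4] = qrqrrrpp$prrq
  rot[5] = rqrrrpp$prrqq
  rot[6] = qrrrpp$prrqqr
  rot[7] = rrrpp$prrqqrq
  rot[8] = rrpp$prrqqrqr
  rot[9] = rpp$prrqqrqrr
  rot[10] = pp$prrqqrqrrr
  rot[11] = p$prrqqrqrrrp
  rot[12] = $prrqqrqrrrpp
Sorted (with $ < everything):
  sorted[0] = $prrqqrqrrrpp
  sorted[1] = p$prrqqrqrrrp
  sorted[2] = pp$prrqqrqrrr
  sorted[3] = prrqqrqrrrpp$
  sorted[4] = qqrqrrrpp$prr
  sorted[5] = qrqrrrpp$prrq
  sorted[6] = qrrrpp$prrqqr
  sorted[7] = rpp$prrqqrqrr
  sorted[8] = rqqrqrrrpp$pr
  sorted[9] = rqrrrpp$prrqq
  sorted[10] = rrpp$prrqqrqr
  sorted[11] = rrqqrqrrrpp$p
  sorted[12] = rrrpp$prrqqrq
sorted[10] = rrpp$prrqqrqr

Answer: rrpp$prrqqrqr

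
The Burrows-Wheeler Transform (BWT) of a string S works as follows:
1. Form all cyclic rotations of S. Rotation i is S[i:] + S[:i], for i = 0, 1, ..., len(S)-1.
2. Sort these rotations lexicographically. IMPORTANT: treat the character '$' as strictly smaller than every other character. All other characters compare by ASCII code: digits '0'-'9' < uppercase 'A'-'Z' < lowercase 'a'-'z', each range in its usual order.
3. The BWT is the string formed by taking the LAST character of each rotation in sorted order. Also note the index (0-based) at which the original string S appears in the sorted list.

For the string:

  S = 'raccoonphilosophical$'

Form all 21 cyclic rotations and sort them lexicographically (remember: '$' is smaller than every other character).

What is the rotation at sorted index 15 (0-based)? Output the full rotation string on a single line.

Answer: ophical$raccoonphilos

Derivation:
All 21 rotations (rotation i = S[i:]+S[:i]):
  rot[0] = raccoonphilosophical$
  rot[1] = accoonphilosophical$r
  rot[2] = ccoonphilosophical$ra
  rot[3] = coonphilosophical$rac
  rot[4] = oonphilosophical$racc
  rot[5] = onphilosophical$racco
  rot[6] = nphilosophical$raccoo
  rot[7] = philosophical$raccoon
  rot[8] = hilosophical$raccoonp
  rot[9] = ilosophical$raccoonph
  rot[10] = losophical$raccoonphi
  rot[11] = osophical$raccoonphil
  rot[12] = sophical$raccoonphilo
  rot[13] = ophical$raccoonphilos
  rot[14] = phical$raccoonphiloso
  rot[15] = hical$raccoonphilosop
  rot[16] = ical$raccoonphilosoph
  rot[17] = cal$raccoonphilosophi
  rot[18] = al$raccoonphilosophic
  rot[19] = l$raccoonphilosophica
  rot[20] = $raccoonphilosophical
Sorted (with $ < everything):
  sorted[0] = $raccoonphilosophical
  sorted[1] = accoonphilosophical$r
  sorted[2] = al$raccoonphilosophic
  sorted[3] = cal$raccoonphilosophi
  sorted[4] = ccoonphilosophical$ra
  sorted[5] = coonphilosophical$rac
  sorted[6] = hical$raccoonphilosop
  sorted[7] = hilosophical$raccoonp
  sorted[8] = ical$raccoonphilosoph
  sorted[9] = ilosophical$raccoonph
  sorted[10] = l$raccoonphilosophica
  sorted[11] = losophical$raccoonphi
  sorted[12] = nphilosophical$raccoo
  sorted[13] = onphilosophical$racco
  sorted[14] = oonphilosophical$racc
  sorted[15] = ophical$raccoonphilos
  sorted[16] = osophical$raccoonphil
  sorted[17] = phical$raccoonphiloso
  sorted[18] = philosophical$raccoon
  sorted[19] = raccoonphilosophical$
  sorted[20] = sophical$raccoonphilo
sorted[15] = ophical$raccoonphilos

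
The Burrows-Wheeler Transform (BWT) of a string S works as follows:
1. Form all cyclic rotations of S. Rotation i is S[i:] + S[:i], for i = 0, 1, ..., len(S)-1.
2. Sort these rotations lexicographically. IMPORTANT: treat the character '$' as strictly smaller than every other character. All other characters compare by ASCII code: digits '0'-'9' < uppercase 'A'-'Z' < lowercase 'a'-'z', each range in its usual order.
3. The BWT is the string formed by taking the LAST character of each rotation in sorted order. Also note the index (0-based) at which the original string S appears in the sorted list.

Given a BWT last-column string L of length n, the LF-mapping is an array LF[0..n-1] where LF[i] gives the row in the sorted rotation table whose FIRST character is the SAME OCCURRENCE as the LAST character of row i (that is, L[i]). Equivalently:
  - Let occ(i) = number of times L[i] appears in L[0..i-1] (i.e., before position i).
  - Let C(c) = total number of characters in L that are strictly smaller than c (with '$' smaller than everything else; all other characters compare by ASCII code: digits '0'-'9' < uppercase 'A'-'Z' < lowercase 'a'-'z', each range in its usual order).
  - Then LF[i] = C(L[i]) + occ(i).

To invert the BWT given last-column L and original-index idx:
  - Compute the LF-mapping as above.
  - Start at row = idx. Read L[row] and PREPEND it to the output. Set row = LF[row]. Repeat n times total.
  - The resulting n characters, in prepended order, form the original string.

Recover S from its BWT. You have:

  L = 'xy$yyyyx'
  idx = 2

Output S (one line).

Answer: xyyyyyx$

Derivation:
LF mapping: 1 3 0 4 5 6 7 2
Walk LF starting at row 2, prepending L[row]:
  step 1: row=2, L[2]='$', prepend. Next row=LF[2]=0
  step 2: row=0, L[0]='x', prepend. Next row=LF[0]=1
  step 3: row=1, L[1]='y', prepend. Next row=LF[1]=3
  step 4: row=3, L[3]='y', prepend. Next row=LF[3]=4
  step 5: row=4, L[4]='y', prepend. Next row=LF[4]=5
  step 6: row=5, L[5]='y', prepend. Next row=LF[5]=6
  step 7: row=6, L[6]='y', prepend. Next row=LF[6]=7
  step 8: row=7, L[7]='x', prepend. Next row=LF[7]=2
Reversed output: xyyyyyx$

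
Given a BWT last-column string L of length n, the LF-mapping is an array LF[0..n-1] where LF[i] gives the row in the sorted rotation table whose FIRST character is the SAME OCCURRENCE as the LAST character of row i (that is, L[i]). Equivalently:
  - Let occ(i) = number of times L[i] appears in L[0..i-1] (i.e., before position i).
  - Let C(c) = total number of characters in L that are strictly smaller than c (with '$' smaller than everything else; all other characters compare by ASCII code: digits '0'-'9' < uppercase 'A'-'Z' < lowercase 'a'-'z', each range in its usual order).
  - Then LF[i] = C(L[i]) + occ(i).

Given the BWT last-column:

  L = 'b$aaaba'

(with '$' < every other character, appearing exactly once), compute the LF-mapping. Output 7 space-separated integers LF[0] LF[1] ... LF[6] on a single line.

Char counts: '$':1, 'a':4, 'b':2
C (first-col start): C('$')=0, C('a')=1, C('b')=5
L[0]='b': occ=0, LF[0]=C('b')+0=5+0=5
L[1]='$': occ=0, LF[1]=C('$')+0=0+0=0
L[2]='a': occ=0, LF[2]=C('a')+0=1+0=1
L[3]='a': occ=1, LF[3]=C('a')+1=1+1=2
L[4]='a': occ=2, LF[4]=C('a')+2=1+2=3
L[5]='b': occ=1, LF[5]=C('b')+1=5+1=6
L[6]='a': occ=3, LF[6]=C('a')+3=1+3=4

Answer: 5 0 1 2 3 6 4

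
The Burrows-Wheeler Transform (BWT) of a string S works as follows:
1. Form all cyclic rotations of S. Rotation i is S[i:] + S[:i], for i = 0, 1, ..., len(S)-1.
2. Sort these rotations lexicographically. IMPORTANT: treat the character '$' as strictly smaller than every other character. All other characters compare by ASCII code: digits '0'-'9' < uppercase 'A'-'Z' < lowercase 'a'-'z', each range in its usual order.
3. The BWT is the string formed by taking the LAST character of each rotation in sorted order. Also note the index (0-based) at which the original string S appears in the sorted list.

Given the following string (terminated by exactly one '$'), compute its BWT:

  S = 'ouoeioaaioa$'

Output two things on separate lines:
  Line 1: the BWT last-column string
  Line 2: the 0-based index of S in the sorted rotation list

Answer: aooaoaeiiu$o
10

Derivation:
All 12 rotations (rotation i = S[i:]+S[:i]):
  rot[0] = ouoeioaaioa$
  rot[1] = uoeioaaioa$o
  rot[2] = oeioaaioa$ou
  rot[3] = eioaaioa$ouo
  rot[4] = ioaaioa$ouoe
  rot[5] = oaaioa$ouoei
  rot[6] = aaioa$ouoeio
  rot[7] = aioa$ouoeioa
  rot[8] = ioa$ouoeioaa
  rot[9] = oa$ouoeioaai
  rot[10] = a$ouoeioaaio
  rot[11] = $ouoeioaaioa
Sorted (with $ < everything):
  sorted[0] = $ouoeioaaioa  (last char: 'a')
  sorted[1] = a$ouoeioaaio  (last char: 'o')
  sorted[2] = aaioa$ouoeio  (last char: 'o')
  sorted[3] = aioa$ouoeioa  (last char: 'a')
  sorted[4] = eioaaioa$ouo  (last char: 'o')
  sorted[5] = ioa$ouoeioaa  (last char: 'a')
  sorted[6] = ioaaioa$ouoe  (last char: 'e')
  sorted[7] = oa$ouoeioaai  (last char: 'i')
  sorted[8] = oaaioa$ouoei  (last char: 'i')
  sorted[9] = oeioaaioa$ou  (last char: 'u')
  sorted[10] = ouoeioaaioa$  (last char: '$')
  sorted[11] = uoeioaaioa$o  (last char: 'o')
Last column: aooaoaeiiu$o
Original string S is at sorted index 10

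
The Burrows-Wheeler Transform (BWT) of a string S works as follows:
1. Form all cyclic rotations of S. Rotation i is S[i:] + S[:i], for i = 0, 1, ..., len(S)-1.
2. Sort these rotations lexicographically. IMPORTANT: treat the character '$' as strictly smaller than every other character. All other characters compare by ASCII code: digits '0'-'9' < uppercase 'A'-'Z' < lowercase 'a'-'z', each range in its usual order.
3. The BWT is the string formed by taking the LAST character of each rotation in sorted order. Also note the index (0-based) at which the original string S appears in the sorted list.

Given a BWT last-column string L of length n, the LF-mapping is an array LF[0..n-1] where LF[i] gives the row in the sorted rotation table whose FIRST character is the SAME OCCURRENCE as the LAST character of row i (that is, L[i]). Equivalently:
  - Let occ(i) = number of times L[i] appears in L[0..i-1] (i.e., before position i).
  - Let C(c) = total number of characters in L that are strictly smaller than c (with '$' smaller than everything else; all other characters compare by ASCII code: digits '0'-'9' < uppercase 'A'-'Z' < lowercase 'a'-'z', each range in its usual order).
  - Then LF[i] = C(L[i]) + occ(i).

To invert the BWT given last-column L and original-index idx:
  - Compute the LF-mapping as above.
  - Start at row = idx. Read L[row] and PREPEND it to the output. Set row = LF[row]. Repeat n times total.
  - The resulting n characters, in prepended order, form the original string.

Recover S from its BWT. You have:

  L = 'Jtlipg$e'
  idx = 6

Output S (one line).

LF mapping: 1 7 5 4 6 3 0 2
Walk LF starting at row 6, prepending L[row]:
  step 1: row=6, L[6]='$', prepend. Next row=LF[6]=0
  step 2: row=0, L[0]='J', prepend. Next row=LF[0]=1
  step 3: row=1, L[1]='t', prepend. Next row=LF[1]=7
  step 4: row=7, L[7]='e', prepend. Next row=LF[7]=2
  step 5: row=2, L[2]='l', prepend. Next row=LF[2]=5
  step 6: row=5, L[5]='g', prepend. Next row=LF[5]=3
  step 7: row=3, L[3]='i', prepend. Next row=LF[3]=4
  step 8: row=4, L[4]='p', prepend. Next row=LF[4]=6
Reversed output: pigletJ$

Answer: pigletJ$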